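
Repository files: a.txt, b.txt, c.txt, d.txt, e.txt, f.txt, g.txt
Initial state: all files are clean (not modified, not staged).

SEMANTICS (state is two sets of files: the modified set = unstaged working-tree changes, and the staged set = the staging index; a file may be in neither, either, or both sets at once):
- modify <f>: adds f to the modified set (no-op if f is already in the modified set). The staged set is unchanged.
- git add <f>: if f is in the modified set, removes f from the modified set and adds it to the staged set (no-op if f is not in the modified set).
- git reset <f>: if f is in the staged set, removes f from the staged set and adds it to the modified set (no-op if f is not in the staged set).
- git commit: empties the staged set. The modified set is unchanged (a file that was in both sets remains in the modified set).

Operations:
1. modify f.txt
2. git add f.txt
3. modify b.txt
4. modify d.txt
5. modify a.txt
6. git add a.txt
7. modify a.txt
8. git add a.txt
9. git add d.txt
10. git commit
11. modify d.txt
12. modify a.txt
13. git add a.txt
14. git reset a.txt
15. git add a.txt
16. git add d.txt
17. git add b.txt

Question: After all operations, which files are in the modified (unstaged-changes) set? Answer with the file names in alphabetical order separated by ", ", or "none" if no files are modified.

After op 1 (modify f.txt): modified={f.txt} staged={none}
After op 2 (git add f.txt): modified={none} staged={f.txt}
After op 3 (modify b.txt): modified={b.txt} staged={f.txt}
After op 4 (modify d.txt): modified={b.txt, d.txt} staged={f.txt}
After op 5 (modify a.txt): modified={a.txt, b.txt, d.txt} staged={f.txt}
After op 6 (git add a.txt): modified={b.txt, d.txt} staged={a.txt, f.txt}
After op 7 (modify a.txt): modified={a.txt, b.txt, d.txt} staged={a.txt, f.txt}
After op 8 (git add a.txt): modified={b.txt, d.txt} staged={a.txt, f.txt}
After op 9 (git add d.txt): modified={b.txt} staged={a.txt, d.txt, f.txt}
After op 10 (git commit): modified={b.txt} staged={none}
After op 11 (modify d.txt): modified={b.txt, d.txt} staged={none}
After op 12 (modify a.txt): modified={a.txt, b.txt, d.txt} staged={none}
After op 13 (git add a.txt): modified={b.txt, d.txt} staged={a.txt}
After op 14 (git reset a.txt): modified={a.txt, b.txt, d.txt} staged={none}
After op 15 (git add a.txt): modified={b.txt, d.txt} staged={a.txt}
After op 16 (git add d.txt): modified={b.txt} staged={a.txt, d.txt}
After op 17 (git add b.txt): modified={none} staged={a.txt, b.txt, d.txt}

Answer: none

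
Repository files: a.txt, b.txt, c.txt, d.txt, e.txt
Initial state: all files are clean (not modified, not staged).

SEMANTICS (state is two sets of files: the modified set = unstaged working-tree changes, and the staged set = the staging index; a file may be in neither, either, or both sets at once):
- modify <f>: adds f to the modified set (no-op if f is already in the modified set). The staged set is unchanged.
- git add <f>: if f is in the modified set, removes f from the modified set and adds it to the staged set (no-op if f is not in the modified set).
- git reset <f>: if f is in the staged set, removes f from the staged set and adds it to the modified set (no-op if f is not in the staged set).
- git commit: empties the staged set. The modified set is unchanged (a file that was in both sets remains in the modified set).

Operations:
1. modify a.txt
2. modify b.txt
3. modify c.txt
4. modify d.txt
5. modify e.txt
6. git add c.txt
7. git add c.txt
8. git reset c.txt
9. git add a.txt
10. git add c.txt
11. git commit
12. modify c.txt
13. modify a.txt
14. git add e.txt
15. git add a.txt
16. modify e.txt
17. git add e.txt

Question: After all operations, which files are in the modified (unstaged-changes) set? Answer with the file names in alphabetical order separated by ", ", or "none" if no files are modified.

Answer: b.txt, c.txt, d.txt

Derivation:
After op 1 (modify a.txt): modified={a.txt} staged={none}
After op 2 (modify b.txt): modified={a.txt, b.txt} staged={none}
After op 3 (modify c.txt): modified={a.txt, b.txt, c.txt} staged={none}
After op 4 (modify d.txt): modified={a.txt, b.txt, c.txt, d.txt} staged={none}
After op 5 (modify e.txt): modified={a.txt, b.txt, c.txt, d.txt, e.txt} staged={none}
After op 6 (git add c.txt): modified={a.txt, b.txt, d.txt, e.txt} staged={c.txt}
After op 7 (git add c.txt): modified={a.txt, b.txt, d.txt, e.txt} staged={c.txt}
After op 8 (git reset c.txt): modified={a.txt, b.txt, c.txt, d.txt, e.txt} staged={none}
After op 9 (git add a.txt): modified={b.txt, c.txt, d.txt, e.txt} staged={a.txt}
After op 10 (git add c.txt): modified={b.txt, d.txt, e.txt} staged={a.txt, c.txt}
After op 11 (git commit): modified={b.txt, d.txt, e.txt} staged={none}
After op 12 (modify c.txt): modified={b.txt, c.txt, d.txt, e.txt} staged={none}
After op 13 (modify a.txt): modified={a.txt, b.txt, c.txt, d.txt, e.txt} staged={none}
After op 14 (git add e.txt): modified={a.txt, b.txt, c.txt, d.txt} staged={e.txt}
After op 15 (git add a.txt): modified={b.txt, c.txt, d.txt} staged={a.txt, e.txt}
After op 16 (modify e.txt): modified={b.txt, c.txt, d.txt, e.txt} staged={a.txt, e.txt}
After op 17 (git add e.txt): modified={b.txt, c.txt, d.txt} staged={a.txt, e.txt}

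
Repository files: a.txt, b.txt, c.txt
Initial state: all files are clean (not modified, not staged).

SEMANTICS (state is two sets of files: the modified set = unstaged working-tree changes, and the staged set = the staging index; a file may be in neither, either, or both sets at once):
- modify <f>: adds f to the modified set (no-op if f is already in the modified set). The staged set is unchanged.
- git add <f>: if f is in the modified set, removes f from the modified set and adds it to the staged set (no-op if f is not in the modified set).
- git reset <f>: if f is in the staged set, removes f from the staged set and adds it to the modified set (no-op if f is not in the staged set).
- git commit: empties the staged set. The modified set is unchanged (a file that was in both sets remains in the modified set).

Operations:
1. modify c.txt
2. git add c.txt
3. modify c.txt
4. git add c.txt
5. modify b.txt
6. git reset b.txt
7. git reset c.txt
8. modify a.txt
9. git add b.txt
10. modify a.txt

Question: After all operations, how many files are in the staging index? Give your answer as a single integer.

After op 1 (modify c.txt): modified={c.txt} staged={none}
After op 2 (git add c.txt): modified={none} staged={c.txt}
After op 3 (modify c.txt): modified={c.txt} staged={c.txt}
After op 4 (git add c.txt): modified={none} staged={c.txt}
After op 5 (modify b.txt): modified={b.txt} staged={c.txt}
After op 6 (git reset b.txt): modified={b.txt} staged={c.txt}
After op 7 (git reset c.txt): modified={b.txt, c.txt} staged={none}
After op 8 (modify a.txt): modified={a.txt, b.txt, c.txt} staged={none}
After op 9 (git add b.txt): modified={a.txt, c.txt} staged={b.txt}
After op 10 (modify a.txt): modified={a.txt, c.txt} staged={b.txt}
Final staged set: {b.txt} -> count=1

Answer: 1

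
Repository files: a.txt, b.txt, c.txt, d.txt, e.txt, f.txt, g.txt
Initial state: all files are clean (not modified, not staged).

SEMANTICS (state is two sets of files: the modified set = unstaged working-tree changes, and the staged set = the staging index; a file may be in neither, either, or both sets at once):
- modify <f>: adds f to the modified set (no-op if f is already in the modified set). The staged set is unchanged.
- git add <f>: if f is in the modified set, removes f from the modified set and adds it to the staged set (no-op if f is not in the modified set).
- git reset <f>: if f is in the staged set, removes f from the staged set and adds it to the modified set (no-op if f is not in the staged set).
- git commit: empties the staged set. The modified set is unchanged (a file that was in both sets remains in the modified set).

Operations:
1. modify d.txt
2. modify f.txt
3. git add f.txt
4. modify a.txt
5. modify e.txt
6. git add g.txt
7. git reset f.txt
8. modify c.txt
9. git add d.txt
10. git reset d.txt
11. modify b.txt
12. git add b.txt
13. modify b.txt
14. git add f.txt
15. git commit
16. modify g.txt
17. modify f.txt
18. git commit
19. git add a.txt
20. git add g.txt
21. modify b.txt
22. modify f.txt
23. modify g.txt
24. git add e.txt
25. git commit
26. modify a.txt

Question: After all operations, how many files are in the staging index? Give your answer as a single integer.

Answer: 0

Derivation:
After op 1 (modify d.txt): modified={d.txt} staged={none}
After op 2 (modify f.txt): modified={d.txt, f.txt} staged={none}
After op 3 (git add f.txt): modified={d.txt} staged={f.txt}
After op 4 (modify a.txt): modified={a.txt, d.txt} staged={f.txt}
After op 5 (modify e.txt): modified={a.txt, d.txt, e.txt} staged={f.txt}
After op 6 (git add g.txt): modified={a.txt, d.txt, e.txt} staged={f.txt}
After op 7 (git reset f.txt): modified={a.txt, d.txt, e.txt, f.txt} staged={none}
After op 8 (modify c.txt): modified={a.txt, c.txt, d.txt, e.txt, f.txt} staged={none}
After op 9 (git add d.txt): modified={a.txt, c.txt, e.txt, f.txt} staged={d.txt}
After op 10 (git reset d.txt): modified={a.txt, c.txt, d.txt, e.txt, f.txt} staged={none}
After op 11 (modify b.txt): modified={a.txt, b.txt, c.txt, d.txt, e.txt, f.txt} staged={none}
After op 12 (git add b.txt): modified={a.txt, c.txt, d.txt, e.txt, f.txt} staged={b.txt}
After op 13 (modify b.txt): modified={a.txt, b.txt, c.txt, d.txt, e.txt, f.txt} staged={b.txt}
After op 14 (git add f.txt): modified={a.txt, b.txt, c.txt, d.txt, e.txt} staged={b.txt, f.txt}
After op 15 (git commit): modified={a.txt, b.txt, c.txt, d.txt, e.txt} staged={none}
After op 16 (modify g.txt): modified={a.txt, b.txt, c.txt, d.txt, e.txt, g.txt} staged={none}
After op 17 (modify f.txt): modified={a.txt, b.txt, c.txt, d.txt, e.txt, f.txt, g.txt} staged={none}
After op 18 (git commit): modified={a.txt, b.txt, c.txt, d.txt, e.txt, f.txt, g.txt} staged={none}
After op 19 (git add a.txt): modified={b.txt, c.txt, d.txt, e.txt, f.txt, g.txt} staged={a.txt}
After op 20 (git add g.txt): modified={b.txt, c.txt, d.txt, e.txt, f.txt} staged={a.txt, g.txt}
After op 21 (modify b.txt): modified={b.txt, c.txt, d.txt, e.txt, f.txt} staged={a.txt, g.txt}
After op 22 (modify f.txt): modified={b.txt, c.txt, d.txt, e.txt, f.txt} staged={a.txt, g.txt}
After op 23 (modify g.txt): modified={b.txt, c.txt, d.txt, e.txt, f.txt, g.txt} staged={a.txt, g.txt}
After op 24 (git add e.txt): modified={b.txt, c.txt, d.txt, f.txt, g.txt} staged={a.txt, e.txt, g.txt}
After op 25 (git commit): modified={b.txt, c.txt, d.txt, f.txt, g.txt} staged={none}
After op 26 (modify a.txt): modified={a.txt, b.txt, c.txt, d.txt, f.txt, g.txt} staged={none}
Final staged set: {none} -> count=0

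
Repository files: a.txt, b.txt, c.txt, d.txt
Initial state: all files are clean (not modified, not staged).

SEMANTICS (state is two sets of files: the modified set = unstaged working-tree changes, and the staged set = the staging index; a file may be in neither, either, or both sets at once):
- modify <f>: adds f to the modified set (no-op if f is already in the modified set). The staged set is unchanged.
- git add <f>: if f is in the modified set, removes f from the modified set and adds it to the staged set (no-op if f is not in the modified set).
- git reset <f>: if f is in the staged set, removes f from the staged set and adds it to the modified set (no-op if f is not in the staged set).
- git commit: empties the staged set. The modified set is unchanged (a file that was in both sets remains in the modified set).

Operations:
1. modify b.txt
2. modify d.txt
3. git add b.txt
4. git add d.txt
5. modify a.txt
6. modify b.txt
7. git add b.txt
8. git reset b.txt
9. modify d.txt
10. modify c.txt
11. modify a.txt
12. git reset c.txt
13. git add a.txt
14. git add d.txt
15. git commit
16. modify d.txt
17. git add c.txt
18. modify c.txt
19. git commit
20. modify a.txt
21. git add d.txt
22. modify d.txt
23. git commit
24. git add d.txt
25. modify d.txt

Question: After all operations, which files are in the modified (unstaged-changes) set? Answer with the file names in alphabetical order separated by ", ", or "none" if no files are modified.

Answer: a.txt, b.txt, c.txt, d.txt

Derivation:
After op 1 (modify b.txt): modified={b.txt} staged={none}
After op 2 (modify d.txt): modified={b.txt, d.txt} staged={none}
After op 3 (git add b.txt): modified={d.txt} staged={b.txt}
After op 4 (git add d.txt): modified={none} staged={b.txt, d.txt}
After op 5 (modify a.txt): modified={a.txt} staged={b.txt, d.txt}
After op 6 (modify b.txt): modified={a.txt, b.txt} staged={b.txt, d.txt}
After op 7 (git add b.txt): modified={a.txt} staged={b.txt, d.txt}
After op 8 (git reset b.txt): modified={a.txt, b.txt} staged={d.txt}
After op 9 (modify d.txt): modified={a.txt, b.txt, d.txt} staged={d.txt}
After op 10 (modify c.txt): modified={a.txt, b.txt, c.txt, d.txt} staged={d.txt}
After op 11 (modify a.txt): modified={a.txt, b.txt, c.txt, d.txt} staged={d.txt}
After op 12 (git reset c.txt): modified={a.txt, b.txt, c.txt, d.txt} staged={d.txt}
After op 13 (git add a.txt): modified={b.txt, c.txt, d.txt} staged={a.txt, d.txt}
After op 14 (git add d.txt): modified={b.txt, c.txt} staged={a.txt, d.txt}
After op 15 (git commit): modified={b.txt, c.txt} staged={none}
After op 16 (modify d.txt): modified={b.txt, c.txt, d.txt} staged={none}
After op 17 (git add c.txt): modified={b.txt, d.txt} staged={c.txt}
After op 18 (modify c.txt): modified={b.txt, c.txt, d.txt} staged={c.txt}
After op 19 (git commit): modified={b.txt, c.txt, d.txt} staged={none}
After op 20 (modify a.txt): modified={a.txt, b.txt, c.txt, d.txt} staged={none}
After op 21 (git add d.txt): modified={a.txt, b.txt, c.txt} staged={d.txt}
After op 22 (modify d.txt): modified={a.txt, b.txt, c.txt, d.txt} staged={d.txt}
After op 23 (git commit): modified={a.txt, b.txt, c.txt, d.txt} staged={none}
After op 24 (git add d.txt): modified={a.txt, b.txt, c.txt} staged={d.txt}
After op 25 (modify d.txt): modified={a.txt, b.txt, c.txt, d.txt} staged={d.txt}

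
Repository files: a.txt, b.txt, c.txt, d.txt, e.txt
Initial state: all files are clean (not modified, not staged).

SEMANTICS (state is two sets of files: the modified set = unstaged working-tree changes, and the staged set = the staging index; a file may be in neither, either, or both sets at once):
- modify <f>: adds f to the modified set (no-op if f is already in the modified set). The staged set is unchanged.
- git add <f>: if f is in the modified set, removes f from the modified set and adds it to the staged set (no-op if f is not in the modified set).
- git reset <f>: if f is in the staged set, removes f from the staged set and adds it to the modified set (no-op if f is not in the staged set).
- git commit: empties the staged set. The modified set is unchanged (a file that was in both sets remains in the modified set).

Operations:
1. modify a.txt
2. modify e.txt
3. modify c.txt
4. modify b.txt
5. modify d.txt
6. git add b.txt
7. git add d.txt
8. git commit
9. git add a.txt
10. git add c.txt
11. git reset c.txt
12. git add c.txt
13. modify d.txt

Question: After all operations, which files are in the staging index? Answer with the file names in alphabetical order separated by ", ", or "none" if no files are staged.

Answer: a.txt, c.txt

Derivation:
After op 1 (modify a.txt): modified={a.txt} staged={none}
After op 2 (modify e.txt): modified={a.txt, e.txt} staged={none}
After op 3 (modify c.txt): modified={a.txt, c.txt, e.txt} staged={none}
After op 4 (modify b.txt): modified={a.txt, b.txt, c.txt, e.txt} staged={none}
After op 5 (modify d.txt): modified={a.txt, b.txt, c.txt, d.txt, e.txt} staged={none}
After op 6 (git add b.txt): modified={a.txt, c.txt, d.txt, e.txt} staged={b.txt}
After op 7 (git add d.txt): modified={a.txt, c.txt, e.txt} staged={b.txt, d.txt}
After op 8 (git commit): modified={a.txt, c.txt, e.txt} staged={none}
After op 9 (git add a.txt): modified={c.txt, e.txt} staged={a.txt}
After op 10 (git add c.txt): modified={e.txt} staged={a.txt, c.txt}
After op 11 (git reset c.txt): modified={c.txt, e.txt} staged={a.txt}
After op 12 (git add c.txt): modified={e.txt} staged={a.txt, c.txt}
After op 13 (modify d.txt): modified={d.txt, e.txt} staged={a.txt, c.txt}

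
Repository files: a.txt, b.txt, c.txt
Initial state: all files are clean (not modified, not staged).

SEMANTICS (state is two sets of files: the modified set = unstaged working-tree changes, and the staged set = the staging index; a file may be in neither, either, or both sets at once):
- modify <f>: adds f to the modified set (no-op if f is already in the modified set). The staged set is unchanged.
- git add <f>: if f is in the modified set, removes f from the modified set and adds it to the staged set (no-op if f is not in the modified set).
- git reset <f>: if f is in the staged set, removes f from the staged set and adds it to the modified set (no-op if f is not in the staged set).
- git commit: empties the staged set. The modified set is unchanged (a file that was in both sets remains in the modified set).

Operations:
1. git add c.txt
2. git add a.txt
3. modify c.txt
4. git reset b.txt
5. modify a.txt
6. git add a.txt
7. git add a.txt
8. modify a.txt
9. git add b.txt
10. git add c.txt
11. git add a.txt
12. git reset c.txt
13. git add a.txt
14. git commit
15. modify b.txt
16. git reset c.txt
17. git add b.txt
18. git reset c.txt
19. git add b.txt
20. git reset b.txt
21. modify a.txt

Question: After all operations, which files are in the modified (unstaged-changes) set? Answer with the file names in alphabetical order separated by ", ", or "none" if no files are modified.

After op 1 (git add c.txt): modified={none} staged={none}
After op 2 (git add a.txt): modified={none} staged={none}
After op 3 (modify c.txt): modified={c.txt} staged={none}
After op 4 (git reset b.txt): modified={c.txt} staged={none}
After op 5 (modify a.txt): modified={a.txt, c.txt} staged={none}
After op 6 (git add a.txt): modified={c.txt} staged={a.txt}
After op 7 (git add a.txt): modified={c.txt} staged={a.txt}
After op 8 (modify a.txt): modified={a.txt, c.txt} staged={a.txt}
After op 9 (git add b.txt): modified={a.txt, c.txt} staged={a.txt}
After op 10 (git add c.txt): modified={a.txt} staged={a.txt, c.txt}
After op 11 (git add a.txt): modified={none} staged={a.txt, c.txt}
After op 12 (git reset c.txt): modified={c.txt} staged={a.txt}
After op 13 (git add a.txt): modified={c.txt} staged={a.txt}
After op 14 (git commit): modified={c.txt} staged={none}
After op 15 (modify b.txt): modified={b.txt, c.txt} staged={none}
After op 16 (git reset c.txt): modified={b.txt, c.txt} staged={none}
After op 17 (git add b.txt): modified={c.txt} staged={b.txt}
After op 18 (git reset c.txt): modified={c.txt} staged={b.txt}
After op 19 (git add b.txt): modified={c.txt} staged={b.txt}
After op 20 (git reset b.txt): modified={b.txt, c.txt} staged={none}
After op 21 (modify a.txt): modified={a.txt, b.txt, c.txt} staged={none}

Answer: a.txt, b.txt, c.txt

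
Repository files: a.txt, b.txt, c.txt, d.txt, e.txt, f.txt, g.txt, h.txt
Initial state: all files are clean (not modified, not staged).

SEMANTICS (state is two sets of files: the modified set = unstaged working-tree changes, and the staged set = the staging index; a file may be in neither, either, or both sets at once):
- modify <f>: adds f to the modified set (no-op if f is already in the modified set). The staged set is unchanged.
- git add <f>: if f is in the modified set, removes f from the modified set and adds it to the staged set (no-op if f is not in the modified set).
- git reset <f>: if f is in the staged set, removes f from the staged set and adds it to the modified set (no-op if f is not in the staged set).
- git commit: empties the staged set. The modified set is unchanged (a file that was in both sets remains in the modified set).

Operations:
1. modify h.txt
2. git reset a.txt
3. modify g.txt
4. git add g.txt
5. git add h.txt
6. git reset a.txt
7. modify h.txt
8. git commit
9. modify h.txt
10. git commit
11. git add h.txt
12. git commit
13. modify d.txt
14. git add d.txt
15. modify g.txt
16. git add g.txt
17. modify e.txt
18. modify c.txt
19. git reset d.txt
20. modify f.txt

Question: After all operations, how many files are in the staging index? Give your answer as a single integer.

After op 1 (modify h.txt): modified={h.txt} staged={none}
After op 2 (git reset a.txt): modified={h.txt} staged={none}
After op 3 (modify g.txt): modified={g.txt, h.txt} staged={none}
After op 4 (git add g.txt): modified={h.txt} staged={g.txt}
After op 5 (git add h.txt): modified={none} staged={g.txt, h.txt}
After op 6 (git reset a.txt): modified={none} staged={g.txt, h.txt}
After op 7 (modify h.txt): modified={h.txt} staged={g.txt, h.txt}
After op 8 (git commit): modified={h.txt} staged={none}
After op 9 (modify h.txt): modified={h.txt} staged={none}
After op 10 (git commit): modified={h.txt} staged={none}
After op 11 (git add h.txt): modified={none} staged={h.txt}
After op 12 (git commit): modified={none} staged={none}
After op 13 (modify d.txt): modified={d.txt} staged={none}
After op 14 (git add d.txt): modified={none} staged={d.txt}
After op 15 (modify g.txt): modified={g.txt} staged={d.txt}
After op 16 (git add g.txt): modified={none} staged={d.txt, g.txt}
After op 17 (modify e.txt): modified={e.txt} staged={d.txt, g.txt}
After op 18 (modify c.txt): modified={c.txt, e.txt} staged={d.txt, g.txt}
After op 19 (git reset d.txt): modified={c.txt, d.txt, e.txt} staged={g.txt}
After op 20 (modify f.txt): modified={c.txt, d.txt, e.txt, f.txt} staged={g.txt}
Final staged set: {g.txt} -> count=1

Answer: 1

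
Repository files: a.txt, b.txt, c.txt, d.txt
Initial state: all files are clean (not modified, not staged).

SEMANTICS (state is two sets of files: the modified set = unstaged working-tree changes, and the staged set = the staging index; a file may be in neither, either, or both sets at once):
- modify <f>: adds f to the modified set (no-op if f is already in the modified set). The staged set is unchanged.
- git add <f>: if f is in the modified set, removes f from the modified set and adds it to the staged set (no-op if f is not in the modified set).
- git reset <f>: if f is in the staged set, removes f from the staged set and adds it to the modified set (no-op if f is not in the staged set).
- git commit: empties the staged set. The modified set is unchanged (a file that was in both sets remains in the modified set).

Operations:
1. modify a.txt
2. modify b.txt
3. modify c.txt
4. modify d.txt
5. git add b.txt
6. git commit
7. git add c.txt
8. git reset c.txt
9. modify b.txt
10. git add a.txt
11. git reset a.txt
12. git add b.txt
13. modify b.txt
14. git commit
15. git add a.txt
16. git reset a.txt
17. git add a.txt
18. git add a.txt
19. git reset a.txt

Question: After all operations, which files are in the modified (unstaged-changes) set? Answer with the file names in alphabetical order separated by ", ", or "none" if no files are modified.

After op 1 (modify a.txt): modified={a.txt} staged={none}
After op 2 (modify b.txt): modified={a.txt, b.txt} staged={none}
After op 3 (modify c.txt): modified={a.txt, b.txt, c.txt} staged={none}
After op 4 (modify d.txt): modified={a.txt, b.txt, c.txt, d.txt} staged={none}
After op 5 (git add b.txt): modified={a.txt, c.txt, d.txt} staged={b.txt}
After op 6 (git commit): modified={a.txt, c.txt, d.txt} staged={none}
After op 7 (git add c.txt): modified={a.txt, d.txt} staged={c.txt}
After op 8 (git reset c.txt): modified={a.txt, c.txt, d.txt} staged={none}
After op 9 (modify b.txt): modified={a.txt, b.txt, c.txt, d.txt} staged={none}
After op 10 (git add a.txt): modified={b.txt, c.txt, d.txt} staged={a.txt}
After op 11 (git reset a.txt): modified={a.txt, b.txt, c.txt, d.txt} staged={none}
After op 12 (git add b.txt): modified={a.txt, c.txt, d.txt} staged={b.txt}
After op 13 (modify b.txt): modified={a.txt, b.txt, c.txt, d.txt} staged={b.txt}
After op 14 (git commit): modified={a.txt, b.txt, c.txt, d.txt} staged={none}
After op 15 (git add a.txt): modified={b.txt, c.txt, d.txt} staged={a.txt}
After op 16 (git reset a.txt): modified={a.txt, b.txt, c.txt, d.txt} staged={none}
After op 17 (git add a.txt): modified={b.txt, c.txt, d.txt} staged={a.txt}
After op 18 (git add a.txt): modified={b.txt, c.txt, d.txt} staged={a.txt}
After op 19 (git reset a.txt): modified={a.txt, b.txt, c.txt, d.txt} staged={none}

Answer: a.txt, b.txt, c.txt, d.txt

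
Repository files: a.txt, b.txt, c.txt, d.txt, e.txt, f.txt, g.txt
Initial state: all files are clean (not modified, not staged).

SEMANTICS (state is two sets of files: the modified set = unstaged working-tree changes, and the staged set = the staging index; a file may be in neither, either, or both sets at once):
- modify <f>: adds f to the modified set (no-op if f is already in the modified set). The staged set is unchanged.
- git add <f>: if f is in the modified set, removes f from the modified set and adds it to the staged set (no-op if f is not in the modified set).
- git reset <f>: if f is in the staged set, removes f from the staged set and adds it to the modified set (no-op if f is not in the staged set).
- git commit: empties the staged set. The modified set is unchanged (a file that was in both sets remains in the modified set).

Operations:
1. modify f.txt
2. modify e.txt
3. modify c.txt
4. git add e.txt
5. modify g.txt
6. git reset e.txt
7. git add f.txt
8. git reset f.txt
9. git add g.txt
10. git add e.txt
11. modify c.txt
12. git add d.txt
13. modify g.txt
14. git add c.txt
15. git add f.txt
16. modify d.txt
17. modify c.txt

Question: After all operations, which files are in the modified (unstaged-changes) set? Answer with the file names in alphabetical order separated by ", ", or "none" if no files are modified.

After op 1 (modify f.txt): modified={f.txt} staged={none}
After op 2 (modify e.txt): modified={e.txt, f.txt} staged={none}
After op 3 (modify c.txt): modified={c.txt, e.txt, f.txt} staged={none}
After op 4 (git add e.txt): modified={c.txt, f.txt} staged={e.txt}
After op 5 (modify g.txt): modified={c.txt, f.txt, g.txt} staged={e.txt}
After op 6 (git reset e.txt): modified={c.txt, e.txt, f.txt, g.txt} staged={none}
After op 7 (git add f.txt): modified={c.txt, e.txt, g.txt} staged={f.txt}
After op 8 (git reset f.txt): modified={c.txt, e.txt, f.txt, g.txt} staged={none}
After op 9 (git add g.txt): modified={c.txt, e.txt, f.txt} staged={g.txt}
After op 10 (git add e.txt): modified={c.txt, f.txt} staged={e.txt, g.txt}
After op 11 (modify c.txt): modified={c.txt, f.txt} staged={e.txt, g.txt}
After op 12 (git add d.txt): modified={c.txt, f.txt} staged={e.txt, g.txt}
After op 13 (modify g.txt): modified={c.txt, f.txt, g.txt} staged={e.txt, g.txt}
After op 14 (git add c.txt): modified={f.txt, g.txt} staged={c.txt, e.txt, g.txt}
After op 15 (git add f.txt): modified={g.txt} staged={c.txt, e.txt, f.txt, g.txt}
After op 16 (modify d.txt): modified={d.txt, g.txt} staged={c.txt, e.txt, f.txt, g.txt}
After op 17 (modify c.txt): modified={c.txt, d.txt, g.txt} staged={c.txt, e.txt, f.txt, g.txt}

Answer: c.txt, d.txt, g.txt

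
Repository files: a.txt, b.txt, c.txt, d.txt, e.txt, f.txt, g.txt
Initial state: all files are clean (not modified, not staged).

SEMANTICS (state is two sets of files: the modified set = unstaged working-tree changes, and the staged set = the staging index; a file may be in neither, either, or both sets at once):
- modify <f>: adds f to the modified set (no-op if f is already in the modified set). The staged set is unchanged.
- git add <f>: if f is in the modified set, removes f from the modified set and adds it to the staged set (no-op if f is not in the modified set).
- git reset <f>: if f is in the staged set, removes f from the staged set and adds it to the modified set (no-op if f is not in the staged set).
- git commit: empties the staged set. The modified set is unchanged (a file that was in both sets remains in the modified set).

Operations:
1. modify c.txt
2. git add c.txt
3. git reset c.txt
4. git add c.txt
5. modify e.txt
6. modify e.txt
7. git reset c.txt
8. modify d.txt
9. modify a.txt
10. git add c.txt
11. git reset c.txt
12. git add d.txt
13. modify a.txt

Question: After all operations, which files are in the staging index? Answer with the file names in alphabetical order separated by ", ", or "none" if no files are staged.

Answer: d.txt

Derivation:
After op 1 (modify c.txt): modified={c.txt} staged={none}
After op 2 (git add c.txt): modified={none} staged={c.txt}
After op 3 (git reset c.txt): modified={c.txt} staged={none}
After op 4 (git add c.txt): modified={none} staged={c.txt}
After op 5 (modify e.txt): modified={e.txt} staged={c.txt}
After op 6 (modify e.txt): modified={e.txt} staged={c.txt}
After op 7 (git reset c.txt): modified={c.txt, e.txt} staged={none}
After op 8 (modify d.txt): modified={c.txt, d.txt, e.txt} staged={none}
After op 9 (modify a.txt): modified={a.txt, c.txt, d.txt, e.txt} staged={none}
After op 10 (git add c.txt): modified={a.txt, d.txt, e.txt} staged={c.txt}
After op 11 (git reset c.txt): modified={a.txt, c.txt, d.txt, e.txt} staged={none}
After op 12 (git add d.txt): modified={a.txt, c.txt, e.txt} staged={d.txt}
After op 13 (modify a.txt): modified={a.txt, c.txt, e.txt} staged={d.txt}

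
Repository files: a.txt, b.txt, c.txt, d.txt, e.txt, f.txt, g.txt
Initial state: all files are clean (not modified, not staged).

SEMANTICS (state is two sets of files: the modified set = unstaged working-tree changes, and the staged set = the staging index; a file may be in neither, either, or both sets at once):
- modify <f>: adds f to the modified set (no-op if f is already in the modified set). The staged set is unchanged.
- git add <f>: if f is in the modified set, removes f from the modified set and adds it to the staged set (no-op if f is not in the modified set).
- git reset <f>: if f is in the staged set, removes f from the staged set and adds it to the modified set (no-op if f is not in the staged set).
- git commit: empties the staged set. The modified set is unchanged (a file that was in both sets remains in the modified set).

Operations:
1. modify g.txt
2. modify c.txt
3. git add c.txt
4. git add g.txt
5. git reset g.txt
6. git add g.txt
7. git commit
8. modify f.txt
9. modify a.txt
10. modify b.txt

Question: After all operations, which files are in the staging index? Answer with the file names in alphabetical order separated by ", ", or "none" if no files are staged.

After op 1 (modify g.txt): modified={g.txt} staged={none}
After op 2 (modify c.txt): modified={c.txt, g.txt} staged={none}
After op 3 (git add c.txt): modified={g.txt} staged={c.txt}
After op 4 (git add g.txt): modified={none} staged={c.txt, g.txt}
After op 5 (git reset g.txt): modified={g.txt} staged={c.txt}
After op 6 (git add g.txt): modified={none} staged={c.txt, g.txt}
After op 7 (git commit): modified={none} staged={none}
After op 8 (modify f.txt): modified={f.txt} staged={none}
After op 9 (modify a.txt): modified={a.txt, f.txt} staged={none}
After op 10 (modify b.txt): modified={a.txt, b.txt, f.txt} staged={none}

Answer: none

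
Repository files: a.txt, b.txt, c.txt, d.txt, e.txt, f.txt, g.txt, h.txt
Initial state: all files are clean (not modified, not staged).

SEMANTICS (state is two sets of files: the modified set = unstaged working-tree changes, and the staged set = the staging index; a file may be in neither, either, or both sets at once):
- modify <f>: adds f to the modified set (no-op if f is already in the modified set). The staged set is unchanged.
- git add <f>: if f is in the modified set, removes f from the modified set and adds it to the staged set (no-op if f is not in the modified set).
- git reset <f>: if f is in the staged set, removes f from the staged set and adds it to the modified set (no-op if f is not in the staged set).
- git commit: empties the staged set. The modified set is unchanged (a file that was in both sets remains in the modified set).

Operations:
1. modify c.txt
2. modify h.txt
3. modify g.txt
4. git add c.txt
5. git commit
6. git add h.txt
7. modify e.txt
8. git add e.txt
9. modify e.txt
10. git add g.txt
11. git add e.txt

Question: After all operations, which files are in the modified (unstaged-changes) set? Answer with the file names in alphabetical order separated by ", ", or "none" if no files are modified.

Answer: none

Derivation:
After op 1 (modify c.txt): modified={c.txt} staged={none}
After op 2 (modify h.txt): modified={c.txt, h.txt} staged={none}
After op 3 (modify g.txt): modified={c.txt, g.txt, h.txt} staged={none}
After op 4 (git add c.txt): modified={g.txt, h.txt} staged={c.txt}
After op 5 (git commit): modified={g.txt, h.txt} staged={none}
After op 6 (git add h.txt): modified={g.txt} staged={h.txt}
After op 7 (modify e.txt): modified={e.txt, g.txt} staged={h.txt}
After op 8 (git add e.txt): modified={g.txt} staged={e.txt, h.txt}
After op 9 (modify e.txt): modified={e.txt, g.txt} staged={e.txt, h.txt}
After op 10 (git add g.txt): modified={e.txt} staged={e.txt, g.txt, h.txt}
After op 11 (git add e.txt): modified={none} staged={e.txt, g.txt, h.txt}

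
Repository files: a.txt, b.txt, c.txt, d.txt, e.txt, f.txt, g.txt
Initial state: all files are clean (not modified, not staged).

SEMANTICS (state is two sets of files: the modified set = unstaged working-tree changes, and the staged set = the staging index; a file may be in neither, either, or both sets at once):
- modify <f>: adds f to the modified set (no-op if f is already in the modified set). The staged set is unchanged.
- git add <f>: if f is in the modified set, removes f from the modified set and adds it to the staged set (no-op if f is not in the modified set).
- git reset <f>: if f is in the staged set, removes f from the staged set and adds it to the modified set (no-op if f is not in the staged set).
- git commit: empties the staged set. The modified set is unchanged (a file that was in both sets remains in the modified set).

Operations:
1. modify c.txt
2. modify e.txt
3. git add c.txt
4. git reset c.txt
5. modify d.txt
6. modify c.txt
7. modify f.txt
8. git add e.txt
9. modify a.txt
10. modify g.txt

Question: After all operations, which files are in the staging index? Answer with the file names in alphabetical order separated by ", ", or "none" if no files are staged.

After op 1 (modify c.txt): modified={c.txt} staged={none}
After op 2 (modify e.txt): modified={c.txt, e.txt} staged={none}
After op 3 (git add c.txt): modified={e.txt} staged={c.txt}
After op 4 (git reset c.txt): modified={c.txt, e.txt} staged={none}
After op 5 (modify d.txt): modified={c.txt, d.txt, e.txt} staged={none}
After op 6 (modify c.txt): modified={c.txt, d.txt, e.txt} staged={none}
After op 7 (modify f.txt): modified={c.txt, d.txt, e.txt, f.txt} staged={none}
After op 8 (git add e.txt): modified={c.txt, d.txt, f.txt} staged={e.txt}
After op 9 (modify a.txt): modified={a.txt, c.txt, d.txt, f.txt} staged={e.txt}
After op 10 (modify g.txt): modified={a.txt, c.txt, d.txt, f.txt, g.txt} staged={e.txt}

Answer: e.txt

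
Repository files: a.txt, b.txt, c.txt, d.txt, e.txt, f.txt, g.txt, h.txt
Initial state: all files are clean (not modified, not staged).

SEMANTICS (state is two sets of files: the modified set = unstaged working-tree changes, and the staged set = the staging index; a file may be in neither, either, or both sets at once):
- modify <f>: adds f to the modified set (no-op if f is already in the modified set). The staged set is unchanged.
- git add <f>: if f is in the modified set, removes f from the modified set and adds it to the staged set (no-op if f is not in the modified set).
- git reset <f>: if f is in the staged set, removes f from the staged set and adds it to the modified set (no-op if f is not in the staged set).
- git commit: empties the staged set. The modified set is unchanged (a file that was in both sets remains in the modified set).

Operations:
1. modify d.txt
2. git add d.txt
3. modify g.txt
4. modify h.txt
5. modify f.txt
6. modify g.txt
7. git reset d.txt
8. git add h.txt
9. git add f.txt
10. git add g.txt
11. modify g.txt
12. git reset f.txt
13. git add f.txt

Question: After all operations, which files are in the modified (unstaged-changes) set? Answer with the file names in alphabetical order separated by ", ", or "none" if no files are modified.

Answer: d.txt, g.txt

Derivation:
After op 1 (modify d.txt): modified={d.txt} staged={none}
After op 2 (git add d.txt): modified={none} staged={d.txt}
After op 3 (modify g.txt): modified={g.txt} staged={d.txt}
After op 4 (modify h.txt): modified={g.txt, h.txt} staged={d.txt}
After op 5 (modify f.txt): modified={f.txt, g.txt, h.txt} staged={d.txt}
After op 6 (modify g.txt): modified={f.txt, g.txt, h.txt} staged={d.txt}
After op 7 (git reset d.txt): modified={d.txt, f.txt, g.txt, h.txt} staged={none}
After op 8 (git add h.txt): modified={d.txt, f.txt, g.txt} staged={h.txt}
After op 9 (git add f.txt): modified={d.txt, g.txt} staged={f.txt, h.txt}
After op 10 (git add g.txt): modified={d.txt} staged={f.txt, g.txt, h.txt}
After op 11 (modify g.txt): modified={d.txt, g.txt} staged={f.txt, g.txt, h.txt}
After op 12 (git reset f.txt): modified={d.txt, f.txt, g.txt} staged={g.txt, h.txt}
After op 13 (git add f.txt): modified={d.txt, g.txt} staged={f.txt, g.txt, h.txt}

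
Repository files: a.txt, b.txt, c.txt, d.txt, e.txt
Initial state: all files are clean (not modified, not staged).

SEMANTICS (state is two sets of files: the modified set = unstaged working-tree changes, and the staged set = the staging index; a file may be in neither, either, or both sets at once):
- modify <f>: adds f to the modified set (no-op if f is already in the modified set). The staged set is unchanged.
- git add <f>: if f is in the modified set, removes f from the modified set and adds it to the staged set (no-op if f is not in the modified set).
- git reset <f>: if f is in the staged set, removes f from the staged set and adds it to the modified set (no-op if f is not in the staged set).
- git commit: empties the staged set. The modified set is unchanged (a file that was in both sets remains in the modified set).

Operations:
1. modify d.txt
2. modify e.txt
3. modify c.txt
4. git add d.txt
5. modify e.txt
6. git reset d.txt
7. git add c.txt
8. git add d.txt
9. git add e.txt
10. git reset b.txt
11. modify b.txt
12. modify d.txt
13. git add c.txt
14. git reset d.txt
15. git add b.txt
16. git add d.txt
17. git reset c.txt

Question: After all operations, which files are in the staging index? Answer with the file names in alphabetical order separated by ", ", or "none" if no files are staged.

After op 1 (modify d.txt): modified={d.txt} staged={none}
After op 2 (modify e.txt): modified={d.txt, e.txt} staged={none}
After op 3 (modify c.txt): modified={c.txt, d.txt, e.txt} staged={none}
After op 4 (git add d.txt): modified={c.txt, e.txt} staged={d.txt}
After op 5 (modify e.txt): modified={c.txt, e.txt} staged={d.txt}
After op 6 (git reset d.txt): modified={c.txt, d.txt, e.txt} staged={none}
After op 7 (git add c.txt): modified={d.txt, e.txt} staged={c.txt}
After op 8 (git add d.txt): modified={e.txt} staged={c.txt, d.txt}
After op 9 (git add e.txt): modified={none} staged={c.txt, d.txt, e.txt}
After op 10 (git reset b.txt): modified={none} staged={c.txt, d.txt, e.txt}
After op 11 (modify b.txt): modified={b.txt} staged={c.txt, d.txt, e.txt}
After op 12 (modify d.txt): modified={b.txt, d.txt} staged={c.txt, d.txt, e.txt}
After op 13 (git add c.txt): modified={b.txt, d.txt} staged={c.txt, d.txt, e.txt}
After op 14 (git reset d.txt): modified={b.txt, d.txt} staged={c.txt, e.txt}
After op 15 (git add b.txt): modified={d.txt} staged={b.txt, c.txt, e.txt}
After op 16 (git add d.txt): modified={none} staged={b.txt, c.txt, d.txt, e.txt}
After op 17 (git reset c.txt): modified={c.txt} staged={b.txt, d.txt, e.txt}

Answer: b.txt, d.txt, e.txt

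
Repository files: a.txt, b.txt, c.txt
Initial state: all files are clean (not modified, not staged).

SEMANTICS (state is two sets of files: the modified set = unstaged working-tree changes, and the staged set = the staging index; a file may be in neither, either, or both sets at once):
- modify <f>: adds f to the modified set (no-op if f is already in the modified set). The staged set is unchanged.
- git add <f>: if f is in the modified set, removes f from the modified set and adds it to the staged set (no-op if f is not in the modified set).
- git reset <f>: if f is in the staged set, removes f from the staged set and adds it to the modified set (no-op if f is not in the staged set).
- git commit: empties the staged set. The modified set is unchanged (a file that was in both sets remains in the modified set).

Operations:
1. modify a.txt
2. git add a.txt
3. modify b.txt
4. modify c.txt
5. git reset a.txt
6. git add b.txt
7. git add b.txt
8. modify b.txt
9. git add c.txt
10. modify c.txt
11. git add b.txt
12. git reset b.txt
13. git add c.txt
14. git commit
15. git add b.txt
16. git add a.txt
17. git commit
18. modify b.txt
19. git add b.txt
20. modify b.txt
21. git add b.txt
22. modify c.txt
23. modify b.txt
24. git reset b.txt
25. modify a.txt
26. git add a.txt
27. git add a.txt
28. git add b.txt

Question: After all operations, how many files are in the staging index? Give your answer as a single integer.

After op 1 (modify a.txt): modified={a.txt} staged={none}
After op 2 (git add a.txt): modified={none} staged={a.txt}
After op 3 (modify b.txt): modified={b.txt} staged={a.txt}
After op 4 (modify c.txt): modified={b.txt, c.txt} staged={a.txt}
After op 5 (git reset a.txt): modified={a.txt, b.txt, c.txt} staged={none}
After op 6 (git add b.txt): modified={a.txt, c.txt} staged={b.txt}
After op 7 (git add b.txt): modified={a.txt, c.txt} staged={b.txt}
After op 8 (modify b.txt): modified={a.txt, b.txt, c.txt} staged={b.txt}
After op 9 (git add c.txt): modified={a.txt, b.txt} staged={b.txt, c.txt}
After op 10 (modify c.txt): modified={a.txt, b.txt, c.txt} staged={b.txt, c.txt}
After op 11 (git add b.txt): modified={a.txt, c.txt} staged={b.txt, c.txt}
After op 12 (git reset b.txt): modified={a.txt, b.txt, c.txt} staged={c.txt}
After op 13 (git add c.txt): modified={a.txt, b.txt} staged={c.txt}
After op 14 (git commit): modified={a.txt, b.txt} staged={none}
After op 15 (git add b.txt): modified={a.txt} staged={b.txt}
After op 16 (git add a.txt): modified={none} staged={a.txt, b.txt}
After op 17 (git commit): modified={none} staged={none}
After op 18 (modify b.txt): modified={b.txt} staged={none}
After op 19 (git add b.txt): modified={none} staged={b.txt}
After op 20 (modify b.txt): modified={b.txt} staged={b.txt}
After op 21 (git add b.txt): modified={none} staged={b.txt}
After op 22 (modify c.txt): modified={c.txt} staged={b.txt}
After op 23 (modify b.txt): modified={b.txt, c.txt} staged={b.txt}
After op 24 (git reset b.txt): modified={b.txt, c.txt} staged={none}
After op 25 (modify a.txt): modified={a.txt, b.txt, c.txt} staged={none}
After op 26 (git add a.txt): modified={b.txt, c.txt} staged={a.txt}
After op 27 (git add a.txt): modified={b.txt, c.txt} staged={a.txt}
After op 28 (git add b.txt): modified={c.txt} staged={a.txt, b.txt}
Final staged set: {a.txt, b.txt} -> count=2

Answer: 2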